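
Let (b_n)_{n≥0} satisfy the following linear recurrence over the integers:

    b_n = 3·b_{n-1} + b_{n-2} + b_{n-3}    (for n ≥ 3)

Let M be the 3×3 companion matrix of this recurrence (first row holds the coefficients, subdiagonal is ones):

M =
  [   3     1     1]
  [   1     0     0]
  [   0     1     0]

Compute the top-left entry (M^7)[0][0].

4452

(M^7)[0][0] is the top entry after applying M 7 times to the unit state (1, 0, 0). Equivalently it is h_{9} for the auxiliary sequence (h_n) obeying the same recurrence with h_2 = 1 and h_i = 0 for 0 ≤ i < 2:
h_3 = 3·1 + 1·0 + 1·0 = 3
h_4 = 3·3 + 1·1 + 1·0 = 10
h_5 = 3·10 + 1·3 + 1·1 = 34
h_6 = 3·34 + 1·10 + 1·3 = 115
h_7 = 3·115 + 1·34 + 1·10 = 389
h_8 = 3·389 + 1·115 + 1·34 = 1316
h_9 = 3·1316 + 1·389 + 1·115 = 4452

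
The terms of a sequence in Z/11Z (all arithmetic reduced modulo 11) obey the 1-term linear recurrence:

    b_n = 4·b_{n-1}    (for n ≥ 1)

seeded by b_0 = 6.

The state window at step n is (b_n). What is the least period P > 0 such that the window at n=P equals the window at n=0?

5

n=0: window = (6)
n=1: window = (2)
n=2: window = (8)
n=3: window = (10)
n=4: window = (7)
n=5: window = (6)
window at n=5 equals window at n=0 → period = 5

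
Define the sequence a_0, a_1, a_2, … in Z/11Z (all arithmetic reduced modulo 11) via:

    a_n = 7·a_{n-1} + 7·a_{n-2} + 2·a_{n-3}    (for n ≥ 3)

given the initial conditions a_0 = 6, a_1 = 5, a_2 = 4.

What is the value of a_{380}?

10

a_3 = 7·4 + 7·5 + 2·6 = 9
a_4 = 7·9 + 7·4 + 2·5 = 2
a_5 = 7·2 + 7·9 + 2·4 = 8
a_6 = 7·8 + 7·2 + 2·9 = 0
a_7 = 7·0 + 7·8 + 2·2 = 5
a_8 = 7·5 + 7·0 + 2·8 = 7
Continuing the recurrence:
  a_9 = 7;  a_10 = 9;  a_11 = 5;  a_12 = 2;  a_13 = 1;  a_14 = 9
  a_15 = 8;  a_16 = 0;  a_17 = 8;  a_18 = 6;  a_19 = 10;  a_20 = 7
  a_21 = 10;  a_22 = 7;  a_23 = 1;  a_24 = 10;  a_25 = 3;  a_26 = 5
  a_27 = 10;  a_28 = 1;  a_29 = 10;  a_30 = 9;  a_31 = 3;  a_32 = 5
  a_33 = 8;  a_34 = 9;  a_35 = 8;  a_36 = 3;  a_37 = 7;  a_38 = 9
  a_39 = 8;  a_40 = 1;  a_41 = 4;  a_42 = 7;  a_43 = 2;  a_44 = 5
  a_45 = 8;  a_46 = 7;  a_47 = 5;  a_48 = 1;  a_49 = 1;  a_50 = 2
  a_51 = 1;  a_52 = 1;  a_53 = 7;  a_54 = 3;  a_55 = 6;  a_56 = 0
  a_57 = 4;  a_58 = 7;  a_59 = 0;  a_60 = 2;  a_61 = 6;  a_62 = 1
  a_63 = 9;  a_64 = 5;  a_65 = 1;  a_66 = 5;  a_67 = 8;  a_68 = 5
  a_69 = 2;  a_70 = 10;  a_71 = 6;  a_72 = 6;  a_73 = 5;  a_74 = 1
  a_75 = 10;  a_76 = 10;  a_77 = 10;  a_78 = 6;  a_79 = 0;  a_80 = 7
  a_81 = 6;  a_82 = 3;  a_83 = 0;  a_84 = 0;  a_85 = 6;  a_86 = 9
  a_87 = 6;  a_88 = 7;  a_89 = 10;  a_90 = 10;  a_91 = 0;  a_92 = 2
  a_93 = 1;  a_94 = 10;  a_95 = 4;  a_96 = 1;  a_97 = 0;  a_98 = 4
  a_99 = 8;  a_100 = 7;  a_101 = 3;  a_102 = 9;  a_103 = 10;  a_104 = 7
  a_105 = 5;  a_106 = 5;  a_107 = 7;  a_108 = 6;  a_109 = 2;  a_110 = 4
  a_111 = 10;  a_112 = 3;  a_113 = 0;  a_114 = 8;  a_115 = 7;  a_116 = 6
  a_117 = 8;  a_118 = 2;  a_119 = 5;  a_120 = 10;  a_121 = 10;  a_122 = 7
  a_123 = 7;  a_124 = 8;  a_125 = 9;  a_126 = 1;  a_127 = 9;  a_128 = 0
  a_129 = 10;  a_130 = 0;  a_131 = 4;  a_132 = 4;  a_133 = 1;  a_134 = 10
  a_135 = 8;  a_136 = 7;  a_137 = 4;  a_138 = 5;  a_139 = 0;  a_140 = 10
  a_141 = 3;  a_142 = 3;  a_143 = 7;  a_144 = 10;  a_145 = 4;  a_146 = 2
  a_147 = 7;  a_148 = 5;  a_149 = 0;  a_150 = 5;  a_151 = 1;  a_152 = 9
  a_153 = 3;  a_154 = 9;  a_155 = 3;  a_156 = 2;  a_157 = 9;  a_158 = 6
  a_159 = 10;  a_160 = 9;  a_161 = 2;  a_162 = 9;  a_163 = 7;  a_164 = 6
  a_165 = 10;  a_166 = 5;  a_167 = 7;  a_168 = 5;  a_169 = 6;  a_170 = 3
  a_171 = 7;  a_172 = 5;  a_173 = 2;  a_174 = 8;  a_175 = 3;  a_176 = 4
  a_177 = 10;  a_178 = 5;  a_179 = 3;  a_180 = 10;  a_181 = 2;  a_182 = 2
  a_183 = 4;  a_184 = 2;  a_185 = 2;  a_186 = 3;  a_187 = 6;  a_188 = 1
  a_189 = 0;  a_190 = 8;  a_191 = 3;  a_192 = 0;  a_193 = 4;  a_194 = 1
  a_195 = 2;  a_196 = 7;  a_197 = 10;  a_198 = 2;  a_199 = 10;  a_200 = 5
  a_201 = 10;  a_202 = 4;  a_203 = 9;  a_204 = 1;  a_205 = 1;  a_206 = 10
  a_207 = 2;  a_208 = 9;  a_209 = 9;  a_210 = 9;  a_211 = 1;  a_212 = 0
  a_213 = 3;  a_214 = 1;  a_215 = 6;  a_216 = 0;  a_217 = 0;  a_218 = 1
  a_219 = 7;  a_220 = 1;  a_221 = 3;  a_222 = 9;  a_223 = 9;  a_224 = 0
  a_225 = 4;  a_226 = 2;  a_227 = 9;  a_228 = 8;  a_229 = 2;  a_230 = 0
  a_231 = 8;  a_232 = 5;  a_233 = 3;  a_234 = 6;  a_235 = 7;  a_236 = 9
  a_237 = 3;  a_238 = 10;  a_239 = 10;  a_240 = 3;  a_241 = 1;  a_242 = 4
  a_243 = 8;  a_244 = 9;  a_245 = 6;  a_246 = 0;  a_247 = 5;  a_248 = 3
  a_249 = 1;  a_250 = 5;  a_251 = 4;  a_252 = 10;  a_253 = 9;  a_254 = 9
  a_255 = 3;  a_256 = 3;  a_257 = 5;  a_258 = 7;  a_259 = 2;  a_260 = 7
  a_261 = 0;  a_262 = 9;  a_263 = 0;  a_264 = 8;  a_265 = 8;  a_266 = 2
  a_267 = 9;  a_268 = 5;  a_269 = 3;  a_270 = 8;  a_271 = 10;  a_272 = 0
  a_273 = 9;  a_274 = 6;  a_275 = 6;  a_276 = 3;  a_277 = 9;  a_278 = 8
  a_279 = 4;  a_280 = 3;  a_281 = 10;  a_282 = 0;  a_283 = 10;  a_284 = 2
  a_285 = 7;  a_286 = 6;  a_287 = 7;  a_288 = 6;  a_289 = 4;  a_290 = 7
  a_291 = 1;  a_292 = 9;  a_293 = 7;  a_294 = 4;  a_295 = 7;  a_296 = 3
  a_297 = 1;  a_298 = 9;  a_299 = 10;  a_300 = 3;  a_301 = 10;  a_302 = 1
  a_303 = 6;  a_304 = 3;  a_305 = 10;  a_306 = 4;  a_307 = 5;  a_308 = 6
  a_309 = 8;  a_310 = 9;  a_311 = 10;  a_312 = 6;  a_313 = 9;  a_314 = 4
  a_315 = 4;  a_316 = 8;  a_317 = 4;  a_318 = 4;  a_319 = 6;  a_320 = 1
  a_321 = 2;  a_322 = 0;  a_323 = 5;  a_324 = 6;  a_325 = 0;  a_326 = 8
  a_327 = 2;  a_328 = 4;  a_329 = 3;  a_330 = 9;  a_331 = 4;  a_332 = 9
  a_333 = 10;  a_334 = 9;  a_335 = 8;  a_336 = 7;  a_337 = 2;  a_338 = 2
  a_339 = 9;  a_340 = 4;  a_341 = 7;  a_342 = 7;  a_343 = 7;  a_344 = 2
  a_345 = 0;  a_346 = 6;  a_347 = 2;  a_348 = 1;  a_349 = 0;  a_350 = 0
  a_351 = 2;  a_352 = 3;  a_353 = 2;  a_354 = 6;  a_355 = 7;  a_356 = 7
  a_357 = 0;  a_358 = 8;  a_359 = 4;  a_360 = 7;  a_361 = 5;  a_362 = 4
  a_363 = 0;  a_364 = 5;  a_365 = 10;  a_366 = 6;  a_367 = 1;  a_368 = 3
  a_369 = 7;  a_370 = 6;  a_371 = 9;  a_372 = 9;  a_373 = 6;  a_374 = 2
  a_375 = 8;  a_376 = 5;  a_377 = 7;  a_378 = 1
a_379 = 7·1 + 7·7 + 2·5 = 0
a_380 = 7·0 + 7·1 + 2·7 = 10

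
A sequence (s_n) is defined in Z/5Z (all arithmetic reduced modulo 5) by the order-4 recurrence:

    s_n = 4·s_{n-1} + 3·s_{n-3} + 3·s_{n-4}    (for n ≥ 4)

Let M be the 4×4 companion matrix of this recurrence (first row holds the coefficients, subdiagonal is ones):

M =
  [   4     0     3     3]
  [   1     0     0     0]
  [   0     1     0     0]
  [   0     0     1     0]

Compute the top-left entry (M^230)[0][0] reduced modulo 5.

1

(M^230)[0][0] is the top entry after applying M 230 times to the unit state (1, 0, 0, 0). Equivalently it is h_{233} for the auxiliary sequence (h_n) obeying the same recurrence with h_3 = 1 and h_i = 0 for 0 ≤ i < 3:
h_4 = 4·1 + 0·0 + 3·0 + 3·0 = 4
h_5 = 4·4 + 0·1 + 3·0 + 3·0 = 1
h_6 = 4·1 + 0·4 + 3·1 + 3·0 = 2
h_7 = 4·2 + 0·1 + 3·4 + 3·1 = 3
h_8 = 4·3 + 0·2 + 3·1 + 3·4 = 2
h_9 = 4·2 + 0·3 + 3·2 + 3·1 = 2
h_10 = 4·2 + 0·2 + 3·3 + 3·2 = 3
h_11 = 4·3 + 0·2 + 3·2 + 3·3 = 2
h_12 = 4·2 + 0·3 + 3·2 + 3·2 = 0
h_13 = 4·0 + 0·2 + 3·3 + 3·2 = 0
h_14 = 4·0 + 0·0 + 3·2 + 3·3 = 0
h_15 = 4·0 + 0·0 + 3·0 + 3·2 = 1
(h_12, h_13, h_14, h_15) = (0, 0, 0, 1) = (h_0, h_1, h_2, h_3), so the sequence has period 12.
233 ≡ 5 (mod 12), hence h_233 = h_5 = 1.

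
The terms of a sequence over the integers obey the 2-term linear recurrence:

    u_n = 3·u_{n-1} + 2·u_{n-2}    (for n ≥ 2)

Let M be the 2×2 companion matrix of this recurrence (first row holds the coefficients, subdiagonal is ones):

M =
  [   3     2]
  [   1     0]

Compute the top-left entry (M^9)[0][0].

(M^9)[0][0] is the top entry after applying M 9 times to the unit state (1, 0). Equivalently it is h_{10} for the auxiliary sequence (h_n) obeying the same recurrence with h_1 = 1 and h_i = 0 for 0 ≤ i < 1:
h_2 = 3·1 + 2·0 = 3
h_3 = 3·3 + 2·1 = 11
h_4 = 3·11 + 2·3 = 39
h_5 = 3·39 + 2·11 = 139
h_6 = 3·139 + 2·39 = 495
h_7 = 3·495 + 2·139 = 1763
h_8 = 3·1763 + 2·495 = 6279
h_9 = 3·6279 + 2·1763 = 22363
h_10 = 3·22363 + 2·6279 = 79647

79647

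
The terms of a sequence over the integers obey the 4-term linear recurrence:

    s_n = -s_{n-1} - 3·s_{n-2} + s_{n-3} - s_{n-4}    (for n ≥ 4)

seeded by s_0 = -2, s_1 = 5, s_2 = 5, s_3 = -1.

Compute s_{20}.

s_4 = -1·-1 + -3·5 + 1·5 + -1·-2 = -7
s_5 = -1·-7 + -3·-1 + 1·5 + -1·5 = 10
s_6 = -1·10 + -3·-7 + 1·-1 + -1·5 = 5
s_7 = -1·5 + -3·10 + 1·-7 + -1·-1 = -41
s_8 = -1·-41 + -3·5 + 1·10 + -1·-7 = 43
s_9 = -1·43 + -3·-41 + 1·5 + -1·10 = 75
s_10 = -1·75 + -3·43 + 1·-41 + -1·5 = -250
s_11 = -1·-250 + -3·75 + 1·43 + -1·-41 = 109
s_12 = -1·109 + -3·-250 + 1·75 + -1·43 = 673
s_13 = -1·673 + -3·109 + 1·-250 + -1·75 = -1325
s_14 = -1·-1325 + -3·673 + 1·109 + -1·-250 = -335
s_15 = -1·-335 + -3·-1325 + 1·673 + -1·109 = 4874
s_16 = -1·4874 + -3·-335 + 1·-1325 + -1·673 = -5867
s_17 = -1·-5867 + -3·4874 + 1·-335 + -1·-1325 = -7765
s_18 = -1·-7765 + -3·-5867 + 1·4874 + -1·-335 = 30575
s_19 = -1·30575 + -3·-7765 + 1·-5867 + -1·4874 = -18021
s_20 = -1·-18021 + -3·30575 + 1·-7765 + -1·-5867 = -75602

-75602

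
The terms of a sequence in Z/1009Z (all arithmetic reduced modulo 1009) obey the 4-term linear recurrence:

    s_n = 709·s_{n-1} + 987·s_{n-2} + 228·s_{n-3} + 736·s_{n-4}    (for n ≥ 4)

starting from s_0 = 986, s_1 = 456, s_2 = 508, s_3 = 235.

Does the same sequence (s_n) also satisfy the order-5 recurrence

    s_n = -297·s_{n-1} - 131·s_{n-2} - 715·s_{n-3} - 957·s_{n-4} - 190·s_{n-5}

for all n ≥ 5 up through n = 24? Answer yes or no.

yes

Terms s_0..s_24: 986, 456, 508, 235, 319, 447, 803, 3, 299, 548, 970, 403, 968, 324, 179, 416, 723, 756, 30, 419, 988, 343, 39, 821, 237
n=5: candidate gives 447, actual s_5 = 447 ✓
n=6: candidate gives 803, actual s_6 = 803 ✓
n=7: candidate gives 3, actual s_7 = 3 ✓
n=8: candidate gives 299, actual s_8 = 299 ✓
n=9: candidate gives 548, actual s_9 = 548 ✓
n=10: candidate gives 970, actual s_10 = 970 ✓
n=11: candidate gives 403, actual s_11 = 403 ✓
n=12: candidate gives 968, actual s_12 = 968 ✓
n=13: candidate gives 324, actual s_13 = 324 ✓
n=14: candidate gives 179, actual s_14 = 179 ✓
n=15: candidate gives 416, actual s_15 = 416 ✓
n=16: candidate gives 723, actual s_16 = 723 ✓
n=17: candidate gives 756, actual s_17 = 756 ✓
n=18: candidate gives 30, actual s_18 = 30 ✓
n=19: candidate gives 419, actual s_19 = 419 ✓
n=20: candidate gives 988, actual s_20 = 988 ✓
n=21: candidate gives 343, actual s_21 = 343 ✓
n=22: candidate gives 39, actual s_22 = 39 ✓
n=23: candidate gives 821, actual s_23 = 821 ✓
n=24: candidate gives 237, actual s_24 = 237 ✓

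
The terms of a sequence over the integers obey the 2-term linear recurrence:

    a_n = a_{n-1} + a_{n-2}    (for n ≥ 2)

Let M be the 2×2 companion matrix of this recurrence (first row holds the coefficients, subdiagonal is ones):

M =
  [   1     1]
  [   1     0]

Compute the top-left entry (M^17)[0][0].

(M^17)[0][0] is the top entry after applying M 17 times to the unit state (1, 0). Equivalently it is h_{18} for the auxiliary sequence (h_n) obeying the same recurrence with h_1 = 1 and h_i = 0 for 0 ≤ i < 1:
h_2 = 1·1 + 1·0 = 1
h_3 = 1·1 + 1·1 = 2
h_4 = 1·2 + 1·1 = 3
h_5 = 1·3 + 1·2 = 5
h_6 = 1·5 + 1·3 = 8
h_7 = 1·8 + 1·5 = 13
h_8 = 1·13 + 1·8 = 21
h_9 = 1·21 + 1·13 = 34
h_10 = 1·34 + 1·21 = 55
h_11 = 1·55 + 1·34 = 89
h_12 = 1·89 + 1·55 = 144
h_13 = 1·144 + 1·89 = 233
h_14 = 1·233 + 1·144 = 377
h_15 = 1·377 + 1·233 = 610
h_16 = 1·610 + 1·377 = 987
h_17 = 1·987 + 1·610 = 1597
h_18 = 1·1597 + 1·987 = 2584

2584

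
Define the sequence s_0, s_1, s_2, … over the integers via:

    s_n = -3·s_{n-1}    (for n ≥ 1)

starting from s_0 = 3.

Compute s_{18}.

1162261467

s_1 = -3·3 = -9
s_2 = -3·-9 = 27
s_3 = -3·27 = -81
s_4 = -3·-81 = 243
s_5 = -3·243 = -729
s_6 = -3·-729 = 2187
s_7 = -3·2187 = -6561
s_8 = -3·-6561 = 19683
s_9 = -3·19683 = -59049
s_10 = -3·-59049 = 177147
s_11 = -3·177147 = -531441
s_12 = -3·-531441 = 1594323
s_13 = -3·1594323 = -4782969
s_14 = -3·-4782969 = 14348907
s_15 = -3·14348907 = -43046721
s_16 = -3·-43046721 = 129140163
s_17 = -3·129140163 = -387420489
s_18 = -3·-387420489 = 1162261467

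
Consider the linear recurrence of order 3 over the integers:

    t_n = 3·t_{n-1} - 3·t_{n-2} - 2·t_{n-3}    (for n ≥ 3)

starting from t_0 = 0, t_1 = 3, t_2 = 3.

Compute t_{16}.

t_3 = 3·3 + -3·3 + -2·0 = 0
t_4 = 3·0 + -3·3 + -2·3 = -15
t_5 = 3·-15 + -3·0 + -2·3 = -51
t_6 = 3·-51 + -3·-15 + -2·0 = -108
t_7 = 3·-108 + -3·-51 + -2·-15 = -141
t_8 = 3·-141 + -3·-108 + -2·-51 = 3
t_9 = 3·3 + -3·-141 + -2·-108 = 648
t_10 = 3·648 + -3·3 + -2·-141 = 2217
t_11 = 3·2217 + -3·648 + -2·3 = 4701
t_12 = 3·4701 + -3·2217 + -2·648 = 6156
t_13 = 3·6156 + -3·4701 + -2·2217 = -69
t_14 = 3·-69 + -3·6156 + -2·4701 = -28077
t_15 = 3·-28077 + -3·-69 + -2·6156 = -96336
t_16 = 3·-96336 + -3·-28077 + -2·-69 = -204639

-204639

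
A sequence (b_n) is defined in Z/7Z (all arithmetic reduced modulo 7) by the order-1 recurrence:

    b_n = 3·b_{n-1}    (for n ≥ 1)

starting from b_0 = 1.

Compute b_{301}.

b_1 = 3·1 = 3
b_2 = 3·3 = 2
b_3 = 3·2 = 6
b_4 = 3·6 = 4
b_5 = 3·4 = 5
b_6 = 3·5 = 1
(b_6) = (1) = (b_0), so the sequence has period 6.
301 ≡ 1 (mod 6), hence b_301 = b_1 = 3.

3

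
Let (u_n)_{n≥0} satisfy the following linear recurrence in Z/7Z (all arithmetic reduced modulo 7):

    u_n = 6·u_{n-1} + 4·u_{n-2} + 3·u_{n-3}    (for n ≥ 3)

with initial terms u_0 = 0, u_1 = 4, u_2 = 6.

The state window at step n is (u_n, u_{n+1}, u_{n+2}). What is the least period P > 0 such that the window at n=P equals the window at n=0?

24

n=0: window = (0, 4, 6)
n=1: window = (4, 6, 3)
n=2: window = (6, 3, 5)
n=3: window = (3, 5, 4)
n=4: window = (5, 4, 4)
n=5: window = (4, 4, 6)
n=6: window = (4, 6, 1)
n=7: window = (6, 1, 0)
n=8: window = (1, 0, 1)
n=9: window = (0, 1, 2)
n=10: window = (1, 2, 2)
n=11: window = (2, 2, 2)
n=12: window = (2, 2, 5)
n=13: window = (2, 5, 2)
n=14: window = (5, 2, 3)
n=15: window = (2, 3, 6)
n=16: window = (3, 6, 5)
n=17: window = (6, 5, 0)
n=18: window = (5, 0, 3)
n=19: window = (0, 3, 5)
n=20: window = (3, 5, 0)
n=21: window = (5, 0, 1)
n=22: window = (0, 1, 0)
n=23: window = (1, 0, 4)
n=24: window = (0, 4, 6)
window at n=24 equals window at n=0 → period = 24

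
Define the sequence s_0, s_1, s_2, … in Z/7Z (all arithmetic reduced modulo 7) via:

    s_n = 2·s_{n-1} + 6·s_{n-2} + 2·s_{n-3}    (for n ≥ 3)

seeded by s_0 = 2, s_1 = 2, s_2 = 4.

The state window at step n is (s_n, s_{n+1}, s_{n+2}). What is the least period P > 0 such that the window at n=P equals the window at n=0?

12

n=0: window = (2, 2, 4)
n=1: window = (2, 4, 3)
n=2: window = (4, 3, 6)
n=3: window = (3, 6, 3)
n=4: window = (6, 3, 6)
n=5: window = (3, 6, 0)
n=6: window = (6, 0, 0)
n=7: window = (0, 0, 5)
n=8: window = (0, 5, 3)
n=9: window = (5, 3, 1)
n=10: window = (3, 1, 2)
n=11: window = (1, 2, 2)
n=12: window = (2, 2, 4)
window at n=12 equals window at n=0 → period = 12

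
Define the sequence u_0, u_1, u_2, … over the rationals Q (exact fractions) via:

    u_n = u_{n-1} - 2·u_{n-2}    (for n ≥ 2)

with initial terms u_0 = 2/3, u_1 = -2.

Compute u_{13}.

-58

u_2 = 1·-2 + -2·2/3 = -10/3
u_3 = 1·-10/3 + -2·-2 = 2/3
u_4 = 1·2/3 + -2·-10/3 = 22/3
u_5 = 1·22/3 + -2·2/3 = 6
u_6 = 1·6 + -2·22/3 = -26/3
u_7 = 1·-26/3 + -2·6 = -62/3
u_8 = 1·-62/3 + -2·-26/3 = -10/3
u_9 = 1·-10/3 + -2·-62/3 = 38
u_10 = 1·38 + -2·-10/3 = 134/3
u_11 = 1·134/3 + -2·38 = -94/3
u_12 = 1·-94/3 + -2·134/3 = -362/3
u_13 = 1·-362/3 + -2·-94/3 = -58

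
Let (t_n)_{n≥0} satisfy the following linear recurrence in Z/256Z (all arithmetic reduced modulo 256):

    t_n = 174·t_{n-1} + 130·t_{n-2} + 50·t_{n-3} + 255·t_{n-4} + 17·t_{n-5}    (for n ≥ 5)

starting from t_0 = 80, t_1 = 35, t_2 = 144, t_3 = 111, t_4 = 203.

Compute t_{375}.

52

t_5 = 174·203 + 130·111 + 50·144 + 255·35 + 17·80 = 165
t_6 = 174·165 + 130·203 + 50·111 + 255·144 + 17·35 = 173
t_7 = 174·173 + 130·165 + 50·203 + 255·111 + 17·144 = 39
t_8 = 174·39 + 130·173 + 50·165 + 255·203 + 17·111 = 42
t_9 = 174·42 + 130·39 + 50·173 + 255·165 + 17·203 = 250
t_10 = 174·250 + 130·42 + 50·39 + 255·173 + 17·165 = 38
Continuing the recurrence:
  t_11 = 82;  t_12 = 73;  t_13 = 126;  t_14 = 46;  t_15 = 182;  t_16 = 213
  t_17 = 137;  t_18 = 4;  t_19 = 60;  t_20 = 211;  t_21 = 70;  t_22 = 135
  t_23 = 140;  t_24 = 139;  t_25 = 173;  t_26 = 163;  t_27 = 53;  t_28 = 87
  t_29 = 112;  t_30 = 130;  t_31 = 216;  t_32 = 226;  t_33 = 7;  t_34 = 164
  t_35 = 244;  t_36 = 244;  t_37 = 195;  t_38 = 237;  t_39 = 180;  t_40 = 8
  t_41 = 147;  t_42 = 40;  t_43 = 111;  t_44 = 100;  t_45 = 27;  t_46 = 107
  t_47 = 49;  t_48 = 229;  t_49 = 247;  t_50 = 30;  t_51 = 118;  t_52 = 10
  t_53 = 210;  t_54 = 37;  t_55 = 70;  t_56 = 46;  t_57 = 226;  t_58 = 113
  t_59 = 189;  t_60 = 116;  t_61 = 16;  t_62 = 67;  t_63 = 22;  t_64 = 51
  t_65 = 144;  t_66 = 223;  t_67 = 5;  t_68 = 7;  t_69 = 173;  t_70 = 207
  t_71 = 180;  t_72 = 142;  t_73 = 36;  t_74 = 106;  t_75 = 27;  t_76 = 156
  t_77 = 188;  t_78 = 64;  t_79 = 95;  t_80 = 249;  t_81 = 156;  t_82 = 68
  t_83 = 243;  t_84 = 128;  t_85 = 155;  t_86 = 232;  t_87 = 247;  t_88 = 155
  t_89 = 253;  t_90 = 77;  t_91 = 135;  t_92 = 18;  t_93 = 34;  t_94 = 30
  t_95 = 194;  t_96 = 161;  t_97 = 222;  t_98 = 174;  t_99 = 174;  t_100 = 61
  t_101 = 161;  t_102 = 116;  t_103 = 100;  t_104 = 163;  t_105 = 166;  t_106 = 95
  t_107 = 4;  t_108 = 99;  t_109 = 13;  t_110 = 139;  t_111 = 181;  t_112 = 7
  t_113 = 88;  t_114 = 10;  t_115 = 96;  t_116 = 130;  t_117 = 47;  t_118 = 132
  t_119 = 68;  t_120 = 76;  t_121 = 107;  t_122 = 53;  t_123 = 180;  t_124 = 96
  t_125 = 163;  t_126 = 152;  t_127 = 167;  t_128 = 28;  t_129 = 67;  t_130 = 155
  t_131 = 73;  t_132 = 101;  t_133 = 151;  t_134 = 6;  t_135 = 126;  t_136 = 162
  t_137 = 98;  t_138 = 125;  t_139 = 70;  t_140 = 238;  t_141 = 26;  t_142 = 57
  t_143 = 117;  t_144 = 68;  t_145 = 120;  t_146 = 115;  t_147 = 182;  t_148 = 11
  t_149 = 104;  t_150 = 87;  t_151 = 5;  t_152 = 239;  t_153 = 77;  t_154 = 63
  t_155 = 92;  t_156 = 246;  t_157 = 204;  t_158 = 106;  t_159 = 131;  t_160 = 220
  t_161 = 76;  t_162 = 24;  t_163 = 103;  t_164 = 225;  t_165 = 60;  t_166 = 28
  t_167 = 163;  t_168 = 176;  t_169 = 147;  t_170 = 0;  t_171 = 63;  t_172 = 171
  t_173 = 85;  t_174 = 173;  t_175 = 231;  t_176 = 250;  t_177 = 10;  t_178 = 214
  t_179 = 242;  t_180 = 121;  t_181 = 126;  t_182 = 46;  t_183 = 38;  t_184 = 101
  t_185 = 121;  t_186 = 36;  t_187 = 140;  t_188 = 51;  t_189 = 6;  t_190 = 55
  t_191 = 60;  t_192 = 251;  t_193 = 45;  t_194 = 243;  t_195 = 117;  t_196 = 183
  t_197 = 192;  t_198 = 82;  t_199 = 168;  t_200 = 98;  t_201 = 87;  t_202 = 36
  t_203 = 148;  t_204 = 164;  t_205 = 211;  t_206 = 61;  t_207 = 116;  t_208 = 56
  t_209 = 243;  t_210 = 8;  t_211 = 95;  t_212 = 148;  t_213 = 43;  t_214 = 11
  t_215 = 97;  t_216 = 165;  t_217 = 55;  t_218 = 238;  t_219 = 70;  t_220 = 250
  t_221 = 178;  t_222 = 85;  t_223 = 134;  t_224 = 174;  t_225 = 210;  t_226 = 193
  t_227 = 237;  t_228 = 84;  t_229 = 224;  t_230 = 99;  t_231 = 86;  t_232 = 227
  t_233 = 0;  t_234 = 143;  t_235 = 197;  t_236 = 87;  t_237 = 45;  t_238 = 175
  t_239 = 132;  t_240 = 30;  t_241 = 52;  t_242 = 170;  t_243 = 235;  t_244 = 220
  t_245 = 220;  t_246 = 240;  t_247 = 47;  t_248 = 137;  t_249 = 156;  t_250 = 116
  t_251 = 147;  t_252 = 224;  t_253 = 11;  t_254 = 216;  t_255 = 71;  t_256 = 251
  t_257 = 173;  t_258 = 205;  t_259 = 71;  t_260 = 226;  t_261 = 178;  t_262 = 78
  t_263 = 226;  t_264 = 209;  t_265 = 94;  t_266 = 174;  t_267 = 30;  t_268 = 77
  t_269 = 17;  t_270 = 20;  t_271 = 180;  t_272 = 131;  t_273 = 102;  t_274 = 15
  t_275 = 52;  t_276 = 83;  t_277 = 13;  t_278 = 219;  t_279 = 117;  t_280 = 103
  t_281 = 168;  t_282 = 90;  t_283 = 176;  t_284 = 130;  t_285 = 127;  t_286 = 132
  t_287 = 228;  t_288 = 252;  t_289 = 251;  t_290 = 5;  t_291 = 244;  t_292 = 144
  t_293 = 131;  t_294 = 120;  t_295 = 151;  t_296 = 204;  t_297 = 211;  t_298 = 187
  t_299 = 121;  t_300 = 165;  t_301 = 215;  t_302 = 214;  t_303 = 206;  t_304 = 18
  t_305 = 194;  t_306 = 173;  t_307 = 6;  t_308 = 110;  t_309 = 10;  t_310 = 9
  t_311 = 37;  t_312 = 164;  t_313 = 72;  t_314 = 19;  t_315 = 246;  t_316 = 187
  t_317 = 88;  t_318 = 135;  t_319 = 69;  t_320 = 63;  t_321 = 77;  t_322 = 31
  t_323 = 44;  t_324 = 6;  t_325 = 92;  t_326 = 42;  t_327 = 83;  t_328 = 156
  t_329 = 108;  t_330 = 200;  t_331 = 183;  t_332 = 241;  t_333 = 188;  t_334 = 76
  t_335 = 195;  t_336 = 16;  t_337 = 3;  t_338 = 112;  t_339 = 15;  t_340 = 139
  t_341 = 5;  t_342 = 173;  t_343 = 167;  t_344 = 202;  t_345 = 26;  t_346 = 134
  t_347 = 146;  t_348 = 169;  t_349 = 126;  t_350 = 46;  t_351 = 150;  t_352 = 245
  t_353 = 105;  t_354 = 68;  t_355 = 220;  t_356 = 147;  t_357 = 198;  t_358 = 231
  t_359 = 236;  t_360 = 107;  t_361 = 173;  t_362 = 67;  t_363 = 181;  t_364 = 23
  t_365 = 16;  t_366 = 34;  t_367 = 120;  t_368 = 226;  t_369 = 167;  t_370 = 164
  t_371 = 52;  t_372 = 84;  t_373 = 227
t_374 = 174·227 + 130·84 + 50·52 + 255·164 + 17·167 = 141
t_375 = 174·141 + 130·227 + 50·84 + 255·52 + 17·164 = 52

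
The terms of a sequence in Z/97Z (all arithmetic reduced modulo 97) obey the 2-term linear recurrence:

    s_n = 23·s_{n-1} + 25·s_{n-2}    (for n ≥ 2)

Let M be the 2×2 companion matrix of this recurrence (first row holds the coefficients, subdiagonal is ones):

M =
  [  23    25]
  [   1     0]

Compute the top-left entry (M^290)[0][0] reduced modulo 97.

(M^290)[0][0] is the top entry after applying M 290 times to the unit state (1, 0). Equivalently it is h_{291} for the auxiliary sequence (h_n) obeying the same recurrence with h_1 = 1 and h_i = 0 for 0 ≤ i < 1:
h_2 = 23·1 + 25·0 = 23
h_3 = 23·23 + 25·1 = 69
h_4 = 23·69 + 25·23 = 28
h_5 = 23·28 + 25·69 = 41
h_6 = 23·41 + 25·28 = 91
h_7 = 23·91 + 25·41 = 14
h_8 = 23·14 + 25·91 = 75
h_9 = 23·75 + 25·14 = 38
h_10 = 23·38 + 25·75 = 33
h_11 = 23·33 + 25·38 = 60
h_12 = 23·60 + 25·33 = 71
h_13 = 23·71 + 25·60 = 29
h_14 = 23·29 + 25·71 = 17
h_15 = 23·17 + 25·29 = 49
h_16 = 23·49 + 25·17 = 0
h_17 = 23·0 + 25·49 = 61
h_18 = 23·61 + 25·0 = 45
h_19 = 23·45 + 25·61 = 38
h_20 = 23·38 + 25·45 = 59
h_21 = 23·59 + 25·38 = 76
h_22 = 23·76 + 25·59 = 22
h_23 = 23·22 + 25·76 = 78
h_24 = 23·78 + 25·22 = 16
h_25 = 23·16 + 25·78 = 87
h_26 = 23·87 + 25·16 = 73
h_27 = 23·73 + 25·87 = 71
h_28 = 23·71 + 25·73 = 63
h_29 = 23·63 + 25·71 = 23
h_30 = 23·23 + 25·63 = 67
h_31 = 23·67 + 25·23 = 79
h_32 = 23·79 + 25·67 = 0
h_33 = 23·0 + 25·79 = 35
h_34 = 23·35 + 25·0 = 29
h_35 = 23·29 + 25·35 = 87
h_36 = 23·87 + 25·29 = 10
h_37 = 23·10 + 25·87 = 77
h_38 = 23·77 + 25·10 = 81
h_39 = 23·81 + 25·77 = 5
h_40 = 23·5 + 25·81 = 6
h_41 = 23·6 + 25·5 = 69
h_42 = 23·69 + 25·6 = 88
h_43 = 23·88 + 25·69 = 63
h_44 = 23·63 + 25·88 = 60
h_45 = 23·60 + 25·63 = 45
h_46 = 23·45 + 25·60 = 13
h_47 = 23·13 + 25·45 = 66
h_48 = 23·66 + 25·13 = 0
h_49 = 23·0 + 25·66 = 1
(h_48, h_49) = (0, 1) = (h_0, h_1), so the sequence has period 48.
291 ≡ 3 (mod 48), hence h_291 = h_3 = 69.

69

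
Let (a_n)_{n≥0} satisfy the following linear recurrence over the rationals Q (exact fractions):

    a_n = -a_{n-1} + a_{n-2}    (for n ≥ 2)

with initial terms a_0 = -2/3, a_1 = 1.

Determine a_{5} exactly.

a_2 = -1·1 + 1·-2/3 = -5/3
a_3 = -1·-5/3 + 1·1 = 8/3
a_4 = -1·8/3 + 1·-5/3 = -13/3
a_5 = -1·-13/3 + 1·8/3 = 7

7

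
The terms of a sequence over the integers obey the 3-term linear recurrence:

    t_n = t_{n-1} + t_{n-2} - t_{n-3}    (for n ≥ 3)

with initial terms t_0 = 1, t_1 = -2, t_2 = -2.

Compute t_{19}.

-29

t_3 = 1·-2 + 1·-2 + -1·1 = -5
t_4 = 1·-5 + 1·-2 + -1·-2 = -5
t_5 = 1·-5 + 1·-5 + -1·-2 = -8
t_6 = 1·-8 + 1·-5 + -1·-5 = -8
t_7 = 1·-8 + 1·-8 + -1·-5 = -11
t_8 = 1·-11 + 1·-8 + -1·-8 = -11
t_9 = 1·-11 + 1·-11 + -1·-8 = -14
t_10 = 1·-14 + 1·-11 + -1·-11 = -14
t_11 = 1·-14 + 1·-14 + -1·-11 = -17
t_12 = 1·-17 + 1·-14 + -1·-14 = -17
t_13 = 1·-17 + 1·-17 + -1·-14 = -20
t_14 = 1·-20 + 1·-17 + -1·-17 = -20
t_15 = 1·-20 + 1·-20 + -1·-17 = -23
t_16 = 1·-23 + 1·-20 + -1·-20 = -23
t_17 = 1·-23 + 1·-23 + -1·-20 = -26
t_18 = 1·-26 + 1·-23 + -1·-23 = -26
t_19 = 1·-26 + 1·-26 + -1·-23 = -29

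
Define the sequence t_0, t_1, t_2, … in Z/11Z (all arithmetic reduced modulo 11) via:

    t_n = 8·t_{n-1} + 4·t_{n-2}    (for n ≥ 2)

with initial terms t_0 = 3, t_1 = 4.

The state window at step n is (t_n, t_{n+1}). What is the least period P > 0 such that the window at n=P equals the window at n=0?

n=0: window = (3, 4)
n=1: window = (4, 0)
n=2: window = (0, 5)
n=3: window = (5, 7)
n=4: window = (7, 10)
n=5: window = (10, 9)
n=6: window = (9, 2)
n=7: window = (2, 8)
n=8: window = (8, 6)
n=9: window = (6, 3)
n=10: window = (3, 4)
window at n=10 equals window at n=0 → period = 10

10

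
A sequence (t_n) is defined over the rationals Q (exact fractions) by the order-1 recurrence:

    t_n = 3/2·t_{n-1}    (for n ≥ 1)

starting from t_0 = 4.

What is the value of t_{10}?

59049/256

t_1 = 3/2·4 = 6
t_2 = 3/2·6 = 9
t_3 = 3/2·9 = 27/2
t_4 = 3/2·27/2 = 81/4
t_5 = 3/2·81/4 = 243/8
t_6 = 3/2·243/8 = 729/16
t_7 = 3/2·729/16 = 2187/32
t_8 = 3/2·2187/32 = 6561/64
t_9 = 3/2·6561/64 = 19683/128
t_10 = 3/2·19683/128 = 59049/256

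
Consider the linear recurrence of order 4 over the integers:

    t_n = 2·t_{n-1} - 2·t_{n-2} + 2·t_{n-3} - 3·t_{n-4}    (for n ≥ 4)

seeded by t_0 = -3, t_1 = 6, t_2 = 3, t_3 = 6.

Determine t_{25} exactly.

31758

t_4 = 2·6 + -2·3 + 2·6 + -3·-3 = 27
t_5 = 2·27 + -2·6 + 2·3 + -3·6 = 30
t_6 = 2·30 + -2·27 + 2·6 + -3·3 = 9
t_7 = 2·9 + -2·30 + 2·27 + -3·6 = -6
t_8 = 2·-6 + -2·9 + 2·30 + -3·27 = -51
t_9 = 2·-51 + -2·-6 + 2·9 + -3·30 = -162
t_10 = 2·-162 + -2·-51 + 2·-6 + -3·9 = -261
t_11 = 2·-261 + -2·-162 + 2·-51 + -3·-6 = -282
t_12 = 2·-282 + -2·-261 + 2·-162 + -3·-51 = -213
t_13 = 2·-213 + -2·-282 + 2·-261 + -3·-162 = 102
t_14 = 2·102 + -2·-213 + 2·-282 + -3·-261 = 849
t_15 = 2·849 + -2·102 + 2·-213 + -3·-282 = 1914
t_16 = 2·1914 + -2·849 + 2·102 + -3·-213 = 2973
t_17 = 2·2973 + -2·1914 + 2·849 + -3·102 = 3510
t_18 = 2·3510 + -2·2973 + 2·1914 + -3·849 = 2355
t_19 = 2·2355 + -2·3510 + 2·2973 + -3·1914 = -2106
t_20 = 2·-2106 + -2·2355 + 2·3510 + -3·2973 = -10821
t_21 = 2·-10821 + -2·-2106 + 2·2355 + -3·3510 = -23250
t_22 = 2·-23250 + -2·-10821 + 2·-2106 + -3·2355 = -36135
t_23 = 2·-36135 + -2·-23250 + 2·-10821 + -3·-2106 = -41094
t_24 = 2·-41094 + -2·-36135 + 2·-23250 + -3·-10821 = -23955
t_25 = 2·-23955 + -2·-41094 + 2·-36135 + -3·-23250 = 31758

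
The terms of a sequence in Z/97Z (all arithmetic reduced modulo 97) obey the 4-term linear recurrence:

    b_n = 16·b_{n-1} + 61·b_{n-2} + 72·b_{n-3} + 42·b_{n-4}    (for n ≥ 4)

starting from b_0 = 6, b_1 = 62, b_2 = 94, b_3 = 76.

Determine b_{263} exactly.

25

b_4 = 16·76 + 61·94 + 72·62 + 42·6 = 26
b_5 = 16·26 + 61·76 + 72·94 + 42·62 = 68
b_6 = 16·68 + 61·26 + 72·76 + 42·94 = 66
b_7 = 16·66 + 61·68 + 72·26 + 42·76 = 83
b_8 = 16·83 + 61·66 + 72·68 + 42·26 = 90
b_9 = 16·90 + 61·83 + 72·66 + 42·68 = 46
Continuing the recurrence:
  b_10 = 36;  b_11 = 59;  b_12 = 47;  b_13 = 48;  b_14 = 83;  b_15 = 30
  b_16 = 12;  b_17 = 23;  b_18 = 53;  b_19 = 10;  b_20 = 24;  b_21 = 53
  b_22 = 20;  b_23 = 75;  b_24 = 66;  b_25 = 82;  b_26 = 35;  b_27 = 78
  b_28 = 31;  b_29 = 63;  b_30 = 91;  b_31 = 40;  b_32 = 1;  b_33 = 14
  b_34 = 3;  b_35 = 35;  b_36 = 47;  b_37 = 5;  b_38 = 64;  b_39 = 72
  b_40 = 18;  b_41 = 89;  b_42 = 15;  b_43 = 95;  b_44 = 93;  b_45 = 73
  b_46 = 52;  b_47 = 63;  b_48 = 53;  b_49 = 55;  b_50 = 66;  b_51 = 9
  b_52 = 74;  b_53 = 65;  b_54 = 50;  b_55 = 92;  b_56 = 88;  b_57 = 61
  b_58 = 33;  b_59 = 93;  b_60 = 46;  b_61 = 95;  b_62 = 89;  b_63 = 81
  b_64 = 74;  b_65 = 33;  b_66 = 62;  b_67 = 95;  b_68 = 19;  b_69 = 18
  b_70 = 27;  b_71 = 1;  b_72 = 71;  b_73 = 17;  b_74 = 86;  b_75 = 1
  b_76 = 59;  b_77 = 54;  b_78 = 96;  b_79 = 2;  b_80 = 32;  b_81 = 17
  b_82 = 95;  b_83 = 95;  b_84 = 86;  b_85 = 78;  b_86 = 58;  b_87 = 57
  b_88 = 1;  b_89 = 81;  b_90 = 40;  b_91 = 93;  b_92 = 5;  b_93 = 7
  b_94 = 63;  b_95 = 75;  b_96 = 34;  b_97 = 55;  b_98 = 39;  b_99 = 71
  b_100 = 76;  b_101 = 92;  b_102 = 54;  b_103 = 89;  b_104 = 81;  b_105 = 24
  b_106 = 33;  b_107 = 19;  b_108 = 75;  b_109 = 20;  b_110 = 83;  b_111 = 16
  b_112 = 15;  b_113 = 78;  b_114 = 11;  b_115 = 90;  b_116 = 15;  b_117 = 1
  b_118 = 16;  b_119 = 36;  b_120 = 23;  b_121 = 72;  b_122 = 96;  b_123 = 75
  b_124 = 14;  b_125 = 88;  b_126 = 54;  b_127 = 11;  b_128 = 15;  b_129 = 56
  b_130 = 21;  b_131 = 56;  b_132 = 49;  b_133 = 13;  b_134 = 60;  b_135 = 67
  b_136 = 63;  b_137 = 67;  b_138 = 37;  b_139 = 1;  b_140 = 43;  b_141 = 19
  b_142 = 91;  b_143 = 30;  b_144 = 87;  b_145 = 96;  b_146 = 21;  b_147 = 39
  b_148 = 55;  b_149 = 73;  b_150 = 65;  b_151 = 33;  b_152 = 31;  b_153 = 70
  b_154 = 66;  b_155 = 20;  b_156 = 18;  b_157 = 82;  b_158 = 26;  b_159 = 85
  b_160 = 3;  b_161 = 73;  b_162 = 27;  b_163 = 38;  b_164 = 71;  b_165 = 25
  b_166 = 65;  b_167 = 58;  b_168 = 72;  b_169 = 41;  b_170 = 23;  b_171 = 13
  b_172 = 21;  b_173 = 45;  b_174 = 23;  b_175 = 30;  b_176 = 88;  b_177 = 91
  b_178 = 56;  b_179 = 75;  b_180 = 23;  b_181 = 90;  b_182 = 22;  b_183 = 75
  b_184 = 94;  b_185 = 94;  b_186 = 79;  b_187 = 38;  b_188 = 41;  b_189 = 0
  b_190 = 19;  b_191 = 2;  b_192 = 3;  b_193 = 83;  b_194 = 28;  b_195 = 88
  b_196 = 3;  b_197 = 54;  b_198 = 23;  b_199 = 8;  b_200 = 16;  b_201 = 12
  b_202 = 91;  b_203 = 87;  b_204 = 40;  b_205 = 5;  b_206 = 93;  b_207 = 82
  b_208 = 4;  b_209 = 41;  b_210 = 40;  b_211 = 83;  b_212 = 1;  b_213 = 78
  b_214 = 41;  b_215 = 48;  b_216 = 3;  b_217 = 86;  b_218 = 44;  b_219 = 34
  b_220 = 40;  b_221 = 85;  b_222 = 45;  b_223 = 28;  b_224 = 32;  b_225 = 9
  b_226 = 85;  b_227 = 54;  b_228 = 87;  b_229 = 29;  b_230 = 37;  b_231 = 29
  b_232 = 24;  b_233 = 21;  b_234 = 10;  b_235 = 22;  b_236 = 87;  b_237 = 68
  b_238 = 57;  b_239 = 26;  b_240 = 27;  b_241 = 54;  b_242 = 84;  b_243 = 11
  b_244 = 40;  b_245 = 24;  b_246 = 63;  b_247 = 91;  b_248 = 74;  b_249 = 57
  b_250 = 74;  b_251 = 37;  b_252 = 96;  b_253 = 69;  b_254 = 25;  b_255 = 77
  b_256 = 20;  b_257 = 15;  b_258 = 3;  b_259 = 11;  b_260 = 48;  b_261 = 54
b_262 = 16·54 + 61·48 + 72·11 + 42·3 = 54
b_263 = 16·54 + 61·54 + 72·48 + 42·11 = 25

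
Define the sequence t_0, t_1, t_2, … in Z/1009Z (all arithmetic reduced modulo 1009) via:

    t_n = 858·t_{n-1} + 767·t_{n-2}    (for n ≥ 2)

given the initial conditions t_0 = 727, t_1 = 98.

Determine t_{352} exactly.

t_2 = 858·98 + 767·727 = 978
t_3 = 858·978 + 767·98 = 136
t_4 = 858·136 + 767·978 = 83
t_5 = 858·83 + 767·136 = 969
t_6 = 858·969 + 767·83 = 80
t_7 = 858·80 + 767·969 = 627
Continuing the recurrence:
  t_8 = 989;  t_9 = 618;  t_10 = 314;  t_11 = 794;  t_12 = 873;  t_13 = 927
  t_14 = 898;  t_15 = 281;  t_16 = 575;  t_17 = 559;  t_18 = 439;  t_19 = 233
  t_20 = 848;  t_21 = 213;  t_22 = 745;  t_23 = 426;  t_24 = 571;  t_25 = 379
  t_26 = 335;  t_27 = 975;  t_28 = 748;  t_29 = 216;  t_30 = 276;  t_31 = 898
  t_32 = 419;  t_33 = 926;  t_34 = 936;  t_35 = 839;  t_36 = 958;  t_37 = 409
  t_38 = 24;  t_39 = 316;  t_40 = 962;  t_41 = 246;  t_42 = 462;  t_43 = 867
  t_44 = 448;  t_45 = 13;  t_46 = 611;  t_47 = 448;  t_48 = 416;  t_49 = 298
  t_50 = 635;  t_51 = 502;  t_52 = 580;  t_53 = 808;  t_54 = 981;  t_55 = 402
  t_56 = 560;  t_57 = 785;  t_58 = 213;  t_59 = 856;  t_60 = 818;  t_61 = 282
  t_62 = 613;  t_63 = 633;  t_64 = 249;  t_65 = 925;  t_66 = 858;  t_67 = 751
  t_68 = 834;  t_69 = 69;  t_70 = 652;  t_71 = 885;  t_72 = 182;  t_73 = 508
  t_74 = 328;  t_75 = 75;  t_76 = 109;  t_77 = 706;  t_78 = 204;  t_79 = 144
  t_80 = 527;  t_81 = 601;  t_82 = 668;  t_83 = 895;  t_84 = 854;  t_85 = 543
  t_86 = 922;  t_87 = 793;  t_88 = 193;  t_89 = 931;  t_90 = 387;  t_91 = 799
  t_92 = 614;  t_93 = 484;  t_94 = 308;  t_95 = 831;  t_96 = 774;  t_97 = 868
  t_98 = 468;  t_99 = 787;  t_100 = 986;  t_101 = 693;  t_102 = 814;  t_103 = 981
  t_104 = 968;  t_105 = 859;  t_106 = 284;  t_107 = 479;  t_108 = 203;  t_109 = 743
  t_110 = 121;  t_111 = 696;  t_112 = 828;  t_113 = 159;  t_114 = 622;  t_115 = 788
  t_116 = 900;  t_117 = 320;  t_118 = 256;  t_119 = 948;  t_120 = 736;  t_121 = 490
  t_122 = 148;  t_123 = 332;  t_124 = 826;  t_125 = 766;  t_126 = 259;  t_127 = 526
  t_128 = 165;  t_129 = 152;  t_130 = 685;  t_131 = 32;  t_132 = 928;  t_133 = 451
  t_134 = 942;  t_135 = 866;  t_136 = 474;  t_137 = 365;  t_138 = 698;  t_139 = 0
  t_140 = 596;  t_141 = 814;  t_142 = 239;  t_143 = 2;  t_144 = 382;  t_145 = 356
  t_146 = 105;  t_147 = 911;  t_148 = 487;  t_149 = 629;  t_150 = 66;  t_151 = 265
  t_152 = 517;  t_153 = 72;  t_154 = 229;  t_155 = 465;  t_156 = 492;  t_157 = 852
  t_158 = 498;  t_159 = 129;  t_160 = 256;  t_161 = 756;  t_162 = 467;  t_163 = 799
  t_164 = 425;  t_165 = 771;  t_166 = 691;  t_167 = 678;  t_168 = 812;  t_169 = 877
  t_170 = 3;  t_171 = 212;  t_172 = 559;  t_173 = 502;  t_174 = 810;  t_175 = 384
  t_176 = 264;  t_177 = 396;  t_178 = 423;  t_179 = 726;  t_180 = 907;  t_181 = 141
  t_182 = 366;  t_183 = 413;  t_184 = 415;  t_185 = 847;  t_186 = 716;  t_187 = 709
  t_188 = 171;  t_189 = 365;  t_190 = 367;  t_191 = 540;  t_192 = 167;  t_193 = 498
  t_194 = 423;  t_195 = 258;  t_196 = 945;  t_197 = 705;  t_198 = 852;  t_199 = 411
  t_200 = 149;  t_201 = 128;  t_202 = 109;  t_203 = 997;  t_204 = 659;  t_205 = 259
  t_206 = 186;  t_207 = 46;  t_208 = 510;  t_209 = 650;  t_210 = 410;  t_211 = 752
  t_212 = 127;  t_213 = 639;  t_214 = 920;  t_215 = 61;  t_216 = 219;  t_217 = 601
  t_218 = 538;  t_219 = 345;  t_220 = 338;  t_221 = 678;  t_222 = 473;  t_223 = 607
  t_224 = 722;  t_225 = 370;  t_226 = 467;  t_227 = 374;  t_228 = 24;  t_229 = 714
  t_230 = 395;  t_231 = 646;  t_232 = 592;  t_233 = 472;  t_234 = 381;  t_235 = 784
  t_236 = 295;  t_237 = 824;  t_238 = 941;  t_239 = 552;  t_240 = 707;  t_241 = 810
  t_242 = 215;  t_243 = 558;  t_244 = 936;  t_245 = 94;  t_246 = 445;  t_247 = 867
  t_248 = 526;  t_249 = 343;  t_250 = 517;  t_251 = 367;  t_252 = 80;  t_253 = 6
  t_254 = 923;  t_255 = 435;  t_256 = 532;  t_257 = 54;  t_258 = 326;  t_259 = 264
  t_260 = 306;  t_261 = 896;  t_262 = 524;  t_263 = 690;  t_264 = 63;  t_265 = 82
  t_266 = 624;  t_267 = 958;  t_268 = 980;  t_269 = 577;  t_270 = 611;  t_271 = 175
  t_272 = 270;  t_273 = 627;  t_274 = 414;  t_275 = 669;  t_276 = 593;  t_277 = 809
  t_278 = 711;  t_279 = 570;  t_280 = 172;  t_281 = 555;  t_282 = 696;  t_283 = 736
  t_284 = 934;  t_285 = 707;  t_286 = 185;  t_287 = 753;  t_288 = 949;  t_289 = 382
  t_290 = 225;  t_291 = 715;  t_292 = 34;  t_293 = 429;  t_294 = 650;  t_295 = 841
  t_296 = 247;  t_297 = 332;  t_298 = 75;  t_299 = 150;  t_300 = 569;  t_301 = 879
  t_302 = 994;  t_303 = 428;  t_304 = 551;  t_305 = 897;  t_306 = 614;  t_307 = 984
  t_308 = 483;  t_309 = 720;  t_310 = 410;  t_311 = 965;  t_312 = 252;  t_313 = 848
  t_314 = 660;  t_315 = 851;  t_316 = 353;  t_317 = 68;  t_318 = 161;  t_319 = 602
  t_320 = 297;  t_321 = 170;  t_322 = 329;  t_323 = 1000;  t_324 = 443;  t_325 = 870
  t_326 = 557;  t_327 = 990;  t_328 = 254;  t_329 = 550;  t_330 = 778;  t_331 = 663
  t_332 = 185;  t_333 = 302;  t_334 = 438;  t_335 = 20;  t_336 = 965;  t_337 = 795
  t_338 = 584;  t_339 = 937;  t_340 = 714;  t_341 = 420;  t_342 = 907;  t_343 = 536
  t_344 = 252;  t_345 = 739;  t_346 = 975;  t_347 = 853;  t_348 = 505;  t_349 = 848
  t_350 = 983
t_351 = 858·983 + 767·848 = 510
t_352 = 858·510 + 767·983 = 921

921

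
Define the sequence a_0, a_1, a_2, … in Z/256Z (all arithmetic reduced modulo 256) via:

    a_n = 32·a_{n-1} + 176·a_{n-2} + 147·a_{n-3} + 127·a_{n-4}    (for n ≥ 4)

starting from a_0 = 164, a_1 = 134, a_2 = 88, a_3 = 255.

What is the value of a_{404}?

a_4 = 32·255 + 176·88 + 147·134 + 127·164 = 174
a_5 = 32·174 + 176·255 + 147·88 + 127·134 = 18
a_6 = 32·18 + 176·174 + 147·255 + 127·88 = 245
a_7 = 32·245 + 176·18 + 147·174 + 127·255 = 107
a_8 = 32·107 + 176·245 + 147·18 + 127·174 = 120
a_9 = 32·120 + 176·107 + 147·245 + 127·18 = 45
Continuing the recurrence:
  a_10 = 28;  a_11 = 109;  a_12 = 63;  a_13 = 55;  a_14 = 171;  a_15 = 112
  a_16 = 102;  a_17 = 58;  a_18 = 133;  a_19 = 162;  a_20 = 152;  a_21 = 133
  a_22 = 33;  a_23 = 54;  a_24 = 55;  a_25 = 238;  a_26 = 241;  a_27 = 31
  a_28 = 131;  a_29 = 37;  a_30 = 12;  a_31 = 138;  a_32 = 188;  a_33 = 159
  a_34 = 82;  a_35 = 250;  a_36 = 49;  a_37 = 247;  a_38 = 204;  a_39 = 121
  a_40 = 132;  a_41 = 93;  a_42 = 15;  a_43 = 163;  a_44 = 147;  a_45 = 48
  a_46 = 26;  a_47 = 134;  a_48 = 29;  a_49 = 126;  a_50 = 136;  a_51 = 193
  a_52 = 93;  a_53 = 234;  a_54 = 123;  a_55 = 102;  a_56 = 209;  a_57 = 247
  a_58 = 39;  a_59 = 77;  a_60 = 244;  a_61 = 94;  a_62 = 16;  a_63 = 239
  a_64 = 230;  a_65 = 226;  a_66 = 141;  a_67 = 163;  a_68 = 48;  a_69 = 37
  a_70 = 44;  a_71 = 93;  a_72 = 239;  a_73 = 111;  a_74 = 107;  a_75 = 16
  a_76 = 222;  a_77 = 66;  a_78 = 37;  a_79 = 106;  a_80 = 184;  a_81 = 221
  a_82 = 89;  a_83 = 78;  a_84 = 31;  a_85 = 62;  a_86 = 1;  a_87 = 63
  a_88 = 139;  a_89 = 5;  a_90 = 220;  a_91 = 2;  a_92 = 84;  a_93 = 175
  a_94 = 234;  a_95 = 202;  a_96 = 73;  a_97 = 47;  a_98 = 36;  a_99 = 241
  a_100 = 20;  a_101 = 45;  a_102 = 159;  a_103 = 219;  a_104 = 115;  a_105 = 144
  a_106 = 178;  a_107 = 238;  a_108 = 221;  a_109 = 230;  a_110 = 168;  a_111 = 25
  a_112 = 85;  a_113 = 98;  a_114 = 99;  a_115 = 246;  a_116 = 65;  a_117 = 183
  a_118 = 239;  a_119 = 13;  a_120 = 68;  a_121 = 118;  a_122 = 136;  a_123 = 159
  a_124 = 222;  a_125 = 178;  a_126 = 165;  a_127 = 91;  a_128 = 40;  a_129 = 157
  a_130 = 60;  a_131 = 141;  a_132 = 223;  a_133 = 39;  a_134 = 235;  a_135 = 48
  a_136 = 150;  a_137 = 10;  a_138 = 133;  a_139 = 114;  a_140 = 216;  a_141 = 181
  a_142 = 145;  a_143 = 38;  a_144 = 135;  a_145 = 14;  a_146 = 81;  a_147 = 31
  a_148 = 147;  a_149 = 37;  a_150 = 172;  a_151 = 186;  a_152 = 172;  a_153 = 127
  a_154 = 66;  a_155 = 154;  a_156 = 225;  a_157 = 231;  a_158 = 188;  a_159 = 233
  a_160 = 164;  a_161 = 61;  a_162 = 111;  a_163 = 147;  a_164 = 19;  a_165 = 112
  a_166 = 138;  a_167 = 22;  a_168 = 93;  a_169 = 142;  a_170 = 200;  a_171 = 241
  a_172 = 77;  a_173 = 154;  a_174 = 203;  a_175 = 6;  a_176 = 241;  a_177 = 55
  a_178 = 183;  a_179 = 13;  a_180 = 148;  a_181 = 206;  a_182 = 192;  a_183 = 15
  a_184 = 150;  a_185 = 130;  a_186 = 61;  a_187 = 147;  a_188 = 96;  a_189 = 149
  a_190 = 76;  a_191 = 253;  a_192 = 15;  a_193 = 95;  a_194 = 43;  a_195 = 208
  a_196 = 142;  a_197 = 146;  a_198 = 165;  a_199 = 186;  a_200 = 248;  a_201 = 13
  a_202 = 201;  a_203 = 190;  a_204 = 111;  a_205 = 94;  a_206 = 225;  a_207 = 191
  a_208 = 155;  a_209 = 133;  a_210 = 124;  a_211 = 178;  a_212 = 196;  a_213 = 15
  a_214 = 90;  a_215 = 106;  a_216 = 249;  a_217 = 31;  a_218 = 148;  a_219 = 97
  a_220 = 52;  a_221 = 141;  a_222 = 127;  a_223 = 203;  a_224 = 115;  a_225 = 208
  a_226 = 162;  a_227 = 254;  a_228 = 157;  a_229 = 118;  a_230 = 232;  a_231 = 73
  a_232 = 69;  a_233 = 146;  a_234 = 179;  a_235 = 150;  a_236 = 225;  a_237 = 119
  a_238 = 127;  a_239 = 77;  a_240 = 228;  a_241 = 102;  a_242 = 184;  a_243 = 63
  a_244 = 14;  a_245 = 82;  a_246 = 85;  a_247 = 75;  a_248 = 216;  a_249 = 13
  a_250 = 92;  a_251 = 173;  a_252 = 127;  a_253 = 23;  a_254 = 43;  a_255 = 240
  a_256 = 198;  a_257 = 218;  a_258 = 133;  a_259 = 66;  a_260 = 24;  a_261 = 229
  a_262 = 1;  a_263 = 22;  a_264 = 215;  a_265 = 46;  a_266 = 177;  a_267 = 31
  a_268 = 163;  a_269 = 37;  a_270 = 76;  a_271 = 234;  a_272 = 156;  a_273 = 95
  a_274 = 50;  a_275 = 58;  a_276 = 145;  a_277 = 215;  a_278 = 172;  a_279 = 89
  a_280 = 196;  a_281 = 29;  a_282 = 207;  a_283 = 131;  a_284 = 147;  a_285 = 176
  a_286 = 250;  a_287 = 166;  a_288 = 157;  a_289 = 158;  a_290 = 8;  a_291 = 33
  a_292 = 61;  a_293 = 74;  a_294 = 27;  a_295 = 166;  a_296 = 17;  a_297 = 119
  a_298 = 71;  a_299 = 205;  a_300 = 52;  a_301 = 62;  a_302 = 112;  a_303 = 47
  a_304 = 70;  a_305 = 34;  a_306 = 237;  a_307 = 131;  a_308 = 144;  a_309 = 5
  a_310 = 108;  a_311 = 157;  a_312 = 47;  a_313 = 79;  a_314 = 235;  a_315 = 144
  a_316 = 62;  a_317 = 226;  a_318 = 37;  a_319 = 10;  a_320 = 56;  a_321 = 61
  a_322 = 57;  a_323 = 46;  a_324 = 191;  a_325 = 126;  a_326 = 193;  a_327 = 63
  a_328 = 171;  a_329 = 5;  a_330 = 28;  a_331 = 98;  a_332 = 52;  a_333 = 111
  a_334 = 202;  a_335 = 10;  a_336 = 169;  a_337 = 15;  a_338 = 4;  a_339 = 209
  a_340 = 84;  a_341 = 237;  a_342 = 95;  a_343 = 187;  a_344 = 115;  a_345 = 16
  a_346 = 146;  a_347 = 14;  a_348 = 93;  a_349 = 6;  a_350 = 40;  a_351 = 121
  a_352 = 53;  a_353 = 194;  a_354 = 3;  a_355 = 54;  a_356 = 129;  a_357 = 55
  a_358 = 15;  a_359 = 141;  a_360 = 132;  a_361 = 86;  a_362 = 232;  a_363 = 223
  a_364 = 62;  a_365 = 242;  a_366 = 5;  a_367 = 59;  a_368 = 136;  a_369 = 125
  a_370 = 124;  a_371 = 205;  a_372 = 31;  a_373 = 7;  a_374 = 107;  a_375 = 176
  a_376 = 246;  a_377 = 170;  a_378 = 133;  a_379 = 18;  a_380 = 88;  a_381 = 21
  a_382 = 113;  a_383 = 6;  a_384 = 39;  a_385 = 78;  a_386 = 17;  a_387 = 31
  a_388 = 179;  a_389 = 37;  a_390 = 236;  a_391 = 26;  a_392 = 140;  a_393 = 63
  a_394 = 34;  a_395 = 218;  a_396 = 65;  a_397 = 199;  a_398 = 156;  a_399 = 201
  a_400 = 228;  a_401 = 253;  a_402 = 47
a_403 = 32·47 + 176·253 + 147·228 + 127·201 = 115
a_404 = 32·115 + 176·47 + 147·253 + 127·228 = 19

19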